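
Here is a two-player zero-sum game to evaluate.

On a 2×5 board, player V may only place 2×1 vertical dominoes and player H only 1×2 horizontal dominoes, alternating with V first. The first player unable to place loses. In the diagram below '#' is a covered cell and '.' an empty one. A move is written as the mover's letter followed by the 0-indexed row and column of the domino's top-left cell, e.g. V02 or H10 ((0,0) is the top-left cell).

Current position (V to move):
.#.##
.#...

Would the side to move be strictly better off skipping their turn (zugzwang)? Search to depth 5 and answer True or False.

zugzwang(.#.##/.#..., V) = False

ply 1, V at .#.##/.#... | V00=-1→##.##/##...; V02=+1→.####/.##..*
ply 2, H at .####/.##.. | H13=-1→.####/.####*
ply 3, V at .####/.#### | V00=+1→#####/#####*
ply 4: #####/##### is terminal -1 (H); from .#.##/.#... depth 5
suppose V passes — search the same position with H to move:
pass> ply 1, H at .#.##/.#... | H12=-1→.#.##/.###.*; H13=-1→.#.##/.#.##
pass> ply 2, V at .#.##/.###. | V00=+1→##.##/####.*
pass> ply 3: ##.##/####. is terminal -1 (H); from .#.##/.#... depth 5
for V: play +1, pass +1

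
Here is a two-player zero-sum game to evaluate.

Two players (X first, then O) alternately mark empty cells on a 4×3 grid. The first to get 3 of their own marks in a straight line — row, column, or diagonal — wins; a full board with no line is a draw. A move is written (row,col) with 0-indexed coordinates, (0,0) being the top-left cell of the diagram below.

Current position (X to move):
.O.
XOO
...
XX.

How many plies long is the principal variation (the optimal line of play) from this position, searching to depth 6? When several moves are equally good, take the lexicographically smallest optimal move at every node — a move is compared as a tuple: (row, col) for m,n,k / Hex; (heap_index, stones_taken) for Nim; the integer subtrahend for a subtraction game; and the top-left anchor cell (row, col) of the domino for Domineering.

PV length from [.O./XOO/.../XX.]: 1 ply

[.O./XOO/.../XX.] X move#1: (0,0):-1/XO./XOO/.../XX., (0,2):-1/.OX/XOO/.../XX., (2,0):+1/.O./XOO/X../XX.*, (2,1):+1/.O./XOO/.X./XX., (2,2):-1/.O./XOO/..X/XX., (3,2):+1/.O./XOO/.../XXX
[.O./XOO/X../XX.] end (terminal -1, O#2); searched .O./XOO/.../XX. to 6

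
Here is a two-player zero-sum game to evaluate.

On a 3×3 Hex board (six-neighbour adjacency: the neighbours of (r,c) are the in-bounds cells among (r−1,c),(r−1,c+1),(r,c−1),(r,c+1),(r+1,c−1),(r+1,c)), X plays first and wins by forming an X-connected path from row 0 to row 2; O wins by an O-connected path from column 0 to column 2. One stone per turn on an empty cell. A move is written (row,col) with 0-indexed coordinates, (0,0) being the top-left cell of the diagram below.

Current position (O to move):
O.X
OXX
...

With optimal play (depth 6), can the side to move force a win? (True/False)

O winning at [O.X/OXX/...]: False

ply 1, O at O.X/OXX/... | (0,1)=-1→OOX/OXX/...*; (2,0)=-1→O.X/OXX/O..; (2,1)=-1→O.X/OXX/.O.; (2,2)=-1→O.X/OXX/..O
ply 2, X at OOX/OXX/... | (2,0)=+1→OOX/OXX/X..*; (2,1)=+1→OOX/OXX/.X.; (2,2)=+1→OOX/OXX/..X
ply 3: OOX/OXX/X.. is terminal -1 (O); from O.X/OXX/... depth 6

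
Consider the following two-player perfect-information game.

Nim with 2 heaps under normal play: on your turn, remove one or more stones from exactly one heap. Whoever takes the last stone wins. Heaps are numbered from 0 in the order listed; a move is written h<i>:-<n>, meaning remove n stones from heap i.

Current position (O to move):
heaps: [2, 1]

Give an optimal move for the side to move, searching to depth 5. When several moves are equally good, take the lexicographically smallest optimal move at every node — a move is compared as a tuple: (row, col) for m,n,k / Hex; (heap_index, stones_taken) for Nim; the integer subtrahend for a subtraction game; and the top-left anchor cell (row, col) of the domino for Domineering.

p1 O@[(2,1)]: h0:-1[(1,1)]+1* h0:-2[(0,1)]-1 h1:-1[(2,0)]-1
p2 X@[(1,1)]: h0:-1[(0,1)]-1* h1:-1[(1,0)]-1
p3 O@[(0,1)]: h1:-1[(0,0)]+1*
p4 X@[(0,0)] terminal -1; root [(2,1)] d5

O's best at [(2,1)]: h0:-1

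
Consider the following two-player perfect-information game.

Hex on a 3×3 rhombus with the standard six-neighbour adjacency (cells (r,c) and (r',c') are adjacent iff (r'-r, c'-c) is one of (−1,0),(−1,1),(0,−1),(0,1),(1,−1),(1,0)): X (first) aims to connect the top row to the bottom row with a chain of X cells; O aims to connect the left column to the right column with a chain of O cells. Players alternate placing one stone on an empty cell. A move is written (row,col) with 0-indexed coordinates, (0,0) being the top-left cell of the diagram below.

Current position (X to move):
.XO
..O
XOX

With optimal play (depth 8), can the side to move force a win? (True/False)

X winning at [.XO/..O/XOX]: True

p1 X@[.XO/..O/XOX]: (0,0)[XXO/..O/XOX]+1* (1,0)[.XO/X.O/XOX]+1 (1,1)[.XO/.XO/XOX]+1
p2 O@[XXO/..O/XOX]: (1,0)[XXO/O.O/XOX]-1* (1,1)[XXO/.OO/XOX]-1
p3 X@[XXO/O.O/XOX]: (1,1)[XXO/OXO/XOX]+1*
p4 O@[XXO/OXO/XOX] terminal -1; root [.XO/..O/XOX] d8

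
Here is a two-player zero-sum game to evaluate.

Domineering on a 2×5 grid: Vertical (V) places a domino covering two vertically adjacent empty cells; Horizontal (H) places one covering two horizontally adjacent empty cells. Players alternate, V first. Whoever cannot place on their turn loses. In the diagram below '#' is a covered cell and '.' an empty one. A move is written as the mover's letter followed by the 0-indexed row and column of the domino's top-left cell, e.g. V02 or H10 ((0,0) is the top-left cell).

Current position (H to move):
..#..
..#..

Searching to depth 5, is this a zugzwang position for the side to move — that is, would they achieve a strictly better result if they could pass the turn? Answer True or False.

[..#../..#..] H move#1: H00:-1/###../..#..*, H03:-1/..###/..#.., H10:-1/..#../###.., H13:-1/..#../..###
[###../..#..] V move#2: V03:+1/####./..##.*, V04:+1/###.#/..#.#
[####./..##.] H move#3: H10:-1/####./####.*
[####./####.] V move#4: V04:+1/#####/#####*
[#####/#####] end (terminal -1, H#5); searched ..#../..#.. to 5
suppose H passes — search the same position with V to move:
pass> [..#../..#..] V move#1: V00:-1/#.#../#.#..*, V01:-1/.##../.##.., V03:-1/..##./..##., V04:-1/..#.#/..#.#
pass> [#.#../#.#..] H move#2: H03:+1/#.###/#.#..*, H13:+1/#.#../#.###
pass> [#.###/#.#..] V move#3: V01:-1/#####/###..*
pass> [#####/###..] H move#4: H13:+1/#####/#####*
pass> [#####/#####] end (terminal -1, V#5); searched ..#../..#.. to 5
for H: play -1, pass +1

zugzwang(..#../..#.., H) = True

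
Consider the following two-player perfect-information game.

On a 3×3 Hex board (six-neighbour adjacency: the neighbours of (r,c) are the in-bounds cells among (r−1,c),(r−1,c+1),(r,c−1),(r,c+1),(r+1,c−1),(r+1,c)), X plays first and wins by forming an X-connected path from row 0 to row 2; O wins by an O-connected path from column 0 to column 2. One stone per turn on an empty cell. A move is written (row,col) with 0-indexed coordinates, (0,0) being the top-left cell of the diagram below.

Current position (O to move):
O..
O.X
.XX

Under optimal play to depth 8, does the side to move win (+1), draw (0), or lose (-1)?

value(O../O.X/.XX, O) = +1

[O../O.X/.XX] O move#1: (0,1):-1/OO./O.X/.XX, (0,2):+1/O.O/O.X/.XX*, (1,1):-1/O../OOX/.XX, (2,0):-1/O../O.X/OXX
[O.O/O.X/.XX] X move#2: (0,1):-1/OXO/O.X/.XX*, (1,1):-1/O.O/OXX/.XX, (2,0):-1/O.O/O.X/XXX
[OXO/O.X/.XX] O move#3: (1,1):+1/OXO/OOX/.XX*, (2,0):-1/OXO/O.X/OXX
[OXO/OOX/.XX] end (terminal -1, X#4); searched O../O.X/.XX to 8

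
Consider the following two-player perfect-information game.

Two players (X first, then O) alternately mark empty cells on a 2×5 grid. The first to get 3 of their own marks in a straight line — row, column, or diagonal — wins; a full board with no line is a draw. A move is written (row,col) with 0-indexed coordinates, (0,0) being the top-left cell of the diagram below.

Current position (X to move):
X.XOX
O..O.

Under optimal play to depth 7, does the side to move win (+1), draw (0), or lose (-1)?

value(X.XOX/O..O., X) = +1

[X.XOX/O..O.] X move#1: (0,1):+1/XXXOX/O..O.*, (1,1):+0/X.XOX/OX.O., (1,2):+0/X.XOX/O.XO., (1,4):+0/X.XOX/O..OX
[XXXOX/O..O.] end (terminal -1, O#2); searched X.XOX/O..O. to 7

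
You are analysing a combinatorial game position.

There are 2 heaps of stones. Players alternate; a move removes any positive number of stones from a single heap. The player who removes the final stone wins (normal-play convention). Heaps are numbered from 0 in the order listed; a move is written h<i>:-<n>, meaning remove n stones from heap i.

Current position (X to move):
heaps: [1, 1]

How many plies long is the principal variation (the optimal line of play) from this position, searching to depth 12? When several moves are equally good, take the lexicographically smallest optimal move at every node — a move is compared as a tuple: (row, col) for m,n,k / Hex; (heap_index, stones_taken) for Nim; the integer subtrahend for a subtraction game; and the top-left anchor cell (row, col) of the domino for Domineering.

ply 1, X at (1,1) | h0:-1=-1→(0,1)*; h1:-1=-1→(1,0)
ply 2, O at (0,1) | h1:-1=+1→(0,0)*
ply 3: (0,0) is terminal -1 (X); from (1,1) depth 12

PV length from [(1,1)]: 2 plies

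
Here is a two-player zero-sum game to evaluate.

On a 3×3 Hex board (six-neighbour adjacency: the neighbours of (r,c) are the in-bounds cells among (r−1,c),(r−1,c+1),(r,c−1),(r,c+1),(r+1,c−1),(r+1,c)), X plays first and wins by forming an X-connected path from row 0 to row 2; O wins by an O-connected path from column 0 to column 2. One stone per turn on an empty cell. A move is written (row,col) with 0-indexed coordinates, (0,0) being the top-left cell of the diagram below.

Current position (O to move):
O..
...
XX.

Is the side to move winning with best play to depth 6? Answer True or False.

O winning at [O../.../XX.]: True

[O../.../XX.] O move#1: (0,1):-1/OO./.../XX., (0,2):-1/O.O/.../XX., (1,0):-1/O../O../XX., (1,1):+1/O../.O./XX.*, (1,2):-1/O../..O/XX., (2,2):-1/O../.../XXO
[O../.O./XX.] X move#2: (0,1):-1/OX./.O./XX.*, (0,2):-1/O.X/.O./XX., (1,0):-1/O../XO./XX., (1,2):-1/O../.OX/XX., (2,2):-1/O../.O./XXX
[OX./.O./XX.] O move#3: (0,2):-1/OXO/.O./XX., (1,0):+1/OX./OO./XX.*, (1,2):-1/OX./.OO/XX., (2,2):-1/OX./.O./XXO
[OX./OO./XX.] X move#4: (0,2):-1/OXX/OO./XX.*, (1,2):-1/OX./OOX/XX., (2,2):-1/OX./OO./XXX
[OXX/OO./XX.] O move#5: (1,2):+1/OXX/OOO/XX.*, (2,2):-1/OXX/OO./XXO
[OXX/OOO/XX.] end (terminal -1, X#6); searched O../.../XX. to 6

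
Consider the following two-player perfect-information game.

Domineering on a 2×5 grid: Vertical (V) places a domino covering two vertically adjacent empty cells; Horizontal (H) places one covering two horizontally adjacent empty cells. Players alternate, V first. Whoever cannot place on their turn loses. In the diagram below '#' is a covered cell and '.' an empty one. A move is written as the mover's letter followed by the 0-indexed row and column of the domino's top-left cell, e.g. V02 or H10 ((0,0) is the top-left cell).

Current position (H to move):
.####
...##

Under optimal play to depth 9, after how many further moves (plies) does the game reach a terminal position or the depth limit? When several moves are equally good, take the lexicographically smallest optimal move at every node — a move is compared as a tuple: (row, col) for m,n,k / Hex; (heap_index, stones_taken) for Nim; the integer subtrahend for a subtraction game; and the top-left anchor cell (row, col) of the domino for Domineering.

ply 1, H at .####/...## | H10=+1→.####/##.##*; H11=-1→.####/.####
ply 2: .####/##.## is terminal -1 (V); from .####/...## depth 9

PV length from [.####/...##]: 1 ply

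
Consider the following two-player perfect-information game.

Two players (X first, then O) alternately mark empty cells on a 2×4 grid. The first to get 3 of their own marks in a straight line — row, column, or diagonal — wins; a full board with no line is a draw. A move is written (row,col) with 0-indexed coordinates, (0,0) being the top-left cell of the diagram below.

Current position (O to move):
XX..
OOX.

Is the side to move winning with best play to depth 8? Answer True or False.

ply 1, O at XX../OOX. | (0,2)=+0→XXO./OOX.*; (0,3)=-1→XX.O/OOX.; (1,3)=-1→XX../OOXO
ply 2, X at XXO./OOX. | (0,3)=+0→XXOX/OOX.*; (1,3)=+0→XXO./OOXX
ply 3, O at XXOX/OOX. | (1,3)=+0→XXOX/OOXO*
ply 4: XXOX/OOXO is terminal +0 (X); from XX../OOX. depth 8

O winning at [XX../OOX.]: False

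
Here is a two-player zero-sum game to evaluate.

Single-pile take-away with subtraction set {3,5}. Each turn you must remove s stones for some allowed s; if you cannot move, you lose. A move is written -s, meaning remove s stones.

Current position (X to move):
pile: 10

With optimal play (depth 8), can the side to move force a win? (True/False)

X winning at [10]: False

[10] X move#1: -3:-1/7*, -5:-1/5
[7] O move#2: -3:-1/4, -5:+1/2*
[2] end (terminal -1, X#3); searched 10 to 8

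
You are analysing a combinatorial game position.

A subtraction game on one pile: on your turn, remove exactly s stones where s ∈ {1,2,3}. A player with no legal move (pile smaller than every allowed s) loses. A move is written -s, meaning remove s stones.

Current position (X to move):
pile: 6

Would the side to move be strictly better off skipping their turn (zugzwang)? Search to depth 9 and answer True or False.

zugzwang(6, X) = False

p1 X@[6]: -1[5]-1 -2[4]+1* -3[3]-1
p2 O@[4]: -1[3]-1* -2[2]-1 -3[1]-1
p3 X@[3]: -1[2]-1 -2[1]-1 -3[0]+1*
p4 O@[0] terminal -1; root [6] d9
if X skipped the turn, O would face:
~ p1 O@[6]: -1[5]-1 -2[4]+1* -3[3]-1
~ p2 X@[4]: -1[3]-1* -2[2]-1 -3[1]-1
~ p3 O@[3]: -1[2]-1 -2[1]-1 -3[0]+1*
~ p4 X@[0] terminal -1; root [6] d9
compare (X): move=+1 vs pass=-1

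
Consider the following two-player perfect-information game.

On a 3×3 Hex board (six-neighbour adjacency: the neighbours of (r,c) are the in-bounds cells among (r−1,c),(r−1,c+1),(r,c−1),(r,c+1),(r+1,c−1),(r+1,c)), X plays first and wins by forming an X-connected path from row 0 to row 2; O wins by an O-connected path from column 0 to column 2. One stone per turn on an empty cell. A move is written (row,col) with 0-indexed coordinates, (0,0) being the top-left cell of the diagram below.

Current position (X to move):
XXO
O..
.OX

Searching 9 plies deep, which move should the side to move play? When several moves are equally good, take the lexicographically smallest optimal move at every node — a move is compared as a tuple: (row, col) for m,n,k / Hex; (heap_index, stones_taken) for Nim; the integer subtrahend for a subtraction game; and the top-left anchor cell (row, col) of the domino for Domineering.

X's best at [XXO/O../.OX]: (1,1)

ply 1, X at XXO/O../.OX | (1,1)=+1→XXO/OX./.OX*; (1,2)=-1→XXO/O.X/.OX; (2,0)=-1→XXO/O../XOX
ply 2, O at XXO/OX./.OX | (1,2)=-1→XXO/OXO/.OX*; (2,0)=-1→XXO/OX./OOX
ply 3, X at XXO/OXO/.OX | (2,0)=+1→XXO/OXO/XOX*
ply 4: XXO/OXO/XOX is terminal -1 (O); from XXO/O../.OX depth 9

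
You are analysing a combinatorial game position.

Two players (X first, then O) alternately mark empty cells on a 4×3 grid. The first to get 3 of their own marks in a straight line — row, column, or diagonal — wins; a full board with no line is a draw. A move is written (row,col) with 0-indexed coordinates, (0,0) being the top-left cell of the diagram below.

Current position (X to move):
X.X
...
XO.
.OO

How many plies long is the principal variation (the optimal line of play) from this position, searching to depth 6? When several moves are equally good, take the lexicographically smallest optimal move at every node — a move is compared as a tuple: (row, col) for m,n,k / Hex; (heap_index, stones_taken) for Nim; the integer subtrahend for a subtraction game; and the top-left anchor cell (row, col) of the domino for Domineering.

[X.X/.../XO./.OO] X move#1: (0,1):+1/XXX/.../XO./.OO*, (1,0):+1/X.X/X../XO./.OO, (1,1):+1/X.X/.X./XO./.OO, (1,2):-1/X.X/..X/XO./.OO, (2,2):-1/X.X/.../XOX/.OO, (3,0):-1/X.X/.../XO./XOO
[XXX/.../XO./.OO] end (terminal -1, O#2); searched X.X/.../XO./.OO to 6

PV length from [X.X/.../XO./.OO]: 1 ply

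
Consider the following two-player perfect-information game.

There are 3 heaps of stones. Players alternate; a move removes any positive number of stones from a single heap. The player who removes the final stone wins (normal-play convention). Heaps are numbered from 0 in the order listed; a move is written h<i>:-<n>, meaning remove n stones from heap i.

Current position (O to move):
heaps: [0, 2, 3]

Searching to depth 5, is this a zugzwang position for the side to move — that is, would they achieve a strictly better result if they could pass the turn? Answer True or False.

[(0,2,3)] O move#1: h1:-1:-1/(0,1,3), h1:-2:-1/(0,0,3), h2:-1:+1/(0,2,2)*, h2:-2:-1/(0,2,1), h2:-3:-1/(0,2,0)
[(0,2,2)] X move#2: h1:-1:-1/(0,1,2)*, h1:-2:-1/(0,0,2), h2:-1:-1/(0,2,1), h2:-2:-1/(0,2,0)
[(0,1,2)] O move#3: h1:-1:-1/(0,0,2), h2:-1:+1/(0,1,1)*, h2:-2:-1/(0,1,0)
[(0,1,1)] X move#4: h1:-1:-1/(0,0,1)*, h2:-1:-1/(0,1,0)
[(0,0,1)] O move#5: h2:-1:+1/(0,0,0)*
[(0,0,0)] end (terminal -1, X#6); searched (0,2,3) to 5
suppose O passes — search the same position with X to move:
pass> [(0,2,3)] X move#1: h1:-1:-1/(0,1,3), h1:-2:-1/(0,0,3), h2:-1:+1/(0,2,2)*, h2:-2:-1/(0,2,1), h2:-3:-1/(0,2,0)
pass> [(0,2,2)] O move#2: h1:-1:-1/(0,1,2)*, h1:-2:-1/(0,0,2), h2:-1:-1/(0,2,1), h2:-2:-1/(0,2,0)
pass> [(0,1,2)] X move#3: h1:-1:-1/(0,0,2), h2:-1:+1/(0,1,1)*, h2:-2:-1/(0,1,0)
pass> [(0,1,1)] O move#4: h1:-1:-1/(0,0,1)*, h2:-1:-1/(0,1,0)
pass> [(0,0,1)] X move#5: h2:-1:+1/(0,0,0)*
pass> [(0,0,0)] end (terminal -1, O#6); searched (0,2,3) to 5
for O: play +1, pass -1

zugzwang((0,2,3), O) = False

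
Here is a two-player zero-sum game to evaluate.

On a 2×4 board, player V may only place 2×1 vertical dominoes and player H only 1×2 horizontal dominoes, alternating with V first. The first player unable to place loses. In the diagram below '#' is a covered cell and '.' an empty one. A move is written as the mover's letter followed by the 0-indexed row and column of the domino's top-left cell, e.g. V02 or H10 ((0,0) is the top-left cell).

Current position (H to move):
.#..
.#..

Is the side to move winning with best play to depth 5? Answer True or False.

p1 H@[.#../.#..]: H02[.###/.#..]+1* H12[.#../.###]+1
p2 V@[.###/.#..]: V00[####/##..]-1*
p3 H@[####/##..]: H12[####/####]+1*
p4 V@[####/####] terminal -1; root [.#../.#..] d5

H winning at [.#../.#..]: True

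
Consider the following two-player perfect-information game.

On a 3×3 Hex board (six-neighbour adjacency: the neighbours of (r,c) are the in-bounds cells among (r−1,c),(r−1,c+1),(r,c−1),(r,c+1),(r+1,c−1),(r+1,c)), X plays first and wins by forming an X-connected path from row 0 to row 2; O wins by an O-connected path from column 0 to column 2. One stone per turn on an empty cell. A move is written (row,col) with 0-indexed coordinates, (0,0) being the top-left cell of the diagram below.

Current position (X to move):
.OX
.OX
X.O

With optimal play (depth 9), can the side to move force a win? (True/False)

p1 X@[.OX/.OX/X.O]: (0,0)[XOX/.OX/X.O]+1* (1,0)[.OX/XOX/X.O]+1 (2,1)[.OX/.OX/XXO]+1
p2 O@[XOX/.OX/X.O]: (1,0)[XOX/OOX/X.O]-1* (2,1)[XOX/.OX/XOO]-1
p3 X@[XOX/OOX/X.O]: (2,1)[XOX/OOX/XXO]+1*
p4 O@[XOX/OOX/XXO] terminal -1; root [.OX/.OX/X.O] d9

X winning at [.OX/.OX/X.O]: True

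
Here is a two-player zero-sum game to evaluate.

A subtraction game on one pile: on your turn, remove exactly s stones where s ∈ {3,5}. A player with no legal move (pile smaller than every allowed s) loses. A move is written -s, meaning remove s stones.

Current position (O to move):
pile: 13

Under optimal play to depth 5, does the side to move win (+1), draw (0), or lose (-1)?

p1 O@[13]: -3[10]+1* -5[8]+1
p2 X@[10]: -3[7]-1* -5[5]-1
p3 O@[7]: -3[4]-1 -5[2]+1*
p4 X@[2] terminal -1; root [13] d5

value(13, O) = +1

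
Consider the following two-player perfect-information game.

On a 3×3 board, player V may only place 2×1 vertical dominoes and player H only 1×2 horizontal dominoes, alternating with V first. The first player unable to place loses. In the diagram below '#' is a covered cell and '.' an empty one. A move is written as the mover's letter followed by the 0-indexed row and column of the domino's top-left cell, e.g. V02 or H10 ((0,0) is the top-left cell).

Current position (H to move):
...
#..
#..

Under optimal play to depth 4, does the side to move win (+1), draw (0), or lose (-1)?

value(.../#../#.., H) = +1

[.../#../#..] H move#1: H00:-1/##./#../#.., H01:-1/.##/#../#.., H11:+1/.../###/#..*, H21:-1/.../#../###
[.../###/#..] end (terminal -1, V#2); searched .../#../#.. to 4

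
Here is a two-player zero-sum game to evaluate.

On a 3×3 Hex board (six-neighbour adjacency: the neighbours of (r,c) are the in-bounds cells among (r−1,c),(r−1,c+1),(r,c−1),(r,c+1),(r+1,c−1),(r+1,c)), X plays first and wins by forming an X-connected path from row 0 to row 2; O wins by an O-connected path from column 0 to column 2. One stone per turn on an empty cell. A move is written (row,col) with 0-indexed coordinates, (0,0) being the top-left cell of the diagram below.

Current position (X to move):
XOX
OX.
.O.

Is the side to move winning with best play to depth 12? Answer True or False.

X winning at [XOX/OX./.O.]: True

ply 1, X at XOX/OX./.O. | (1,2)=+1→XOX/OXX/.O.*; (2,0)=+1→XOX/OX./XO.; (2,2)=+1→XOX/OX./.OX
ply 2, O at XOX/OXX/.O. | (2,0)=-1→XOX/OXX/OO.*; (2,2)=-1→XOX/OXX/.OO
ply 3, X at XOX/OXX/OO. | (2,2)=+1→XOX/OXX/OOX*
ply 4: XOX/OXX/OOX is terminal -1 (O); from XOX/OX./.O. depth 12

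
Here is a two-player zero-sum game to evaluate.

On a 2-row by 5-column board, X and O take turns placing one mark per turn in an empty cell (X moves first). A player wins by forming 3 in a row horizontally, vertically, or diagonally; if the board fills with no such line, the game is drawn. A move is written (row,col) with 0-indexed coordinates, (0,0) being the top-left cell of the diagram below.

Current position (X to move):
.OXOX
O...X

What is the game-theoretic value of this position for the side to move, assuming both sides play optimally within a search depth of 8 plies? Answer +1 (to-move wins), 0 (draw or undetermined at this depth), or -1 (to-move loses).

ply 1, X at .OXOX/O...X | (0,0)=+0→XOXOX/O...X*; (1,1)=+0→.OXOX/OX..X; (1,2)=+0→.OXOX/O.X.X; (1,3)=+0→.OXOX/O..XX
ply 2, O at XOXOX/O...X | (1,1)=+0→XOXOX/OO..X*; (1,2)=+0→XOXOX/O.O.X; (1,3)=+0→XOXOX/O..OX
ply 3, X at XOXOX/OO..X | (1,2)=+0→XOXOX/OOX.X*; (1,3)=-1→XOXOX/OO.XX
ply 4, O at XOXOX/OOX.X | (1,3)=+0→XOXOX/OOXOX*
ply 5: XOXOX/OOXOX is terminal +0 (X); from .OXOX/O...X depth 8

value(.OXOX/O...X, X) = 0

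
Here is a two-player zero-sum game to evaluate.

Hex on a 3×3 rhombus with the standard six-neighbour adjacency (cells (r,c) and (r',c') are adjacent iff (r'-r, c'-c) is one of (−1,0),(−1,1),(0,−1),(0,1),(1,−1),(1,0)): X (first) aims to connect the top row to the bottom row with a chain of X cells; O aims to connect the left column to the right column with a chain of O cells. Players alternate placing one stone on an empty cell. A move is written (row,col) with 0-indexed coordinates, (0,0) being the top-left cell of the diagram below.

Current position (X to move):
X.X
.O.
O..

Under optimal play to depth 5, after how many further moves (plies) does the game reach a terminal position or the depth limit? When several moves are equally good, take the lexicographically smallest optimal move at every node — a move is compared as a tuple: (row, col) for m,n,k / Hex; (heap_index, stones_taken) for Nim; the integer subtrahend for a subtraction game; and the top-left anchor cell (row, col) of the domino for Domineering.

PV length from [X.X/.O./O..]: 5 plies

[X.X/.O./O..] X move#1: (0,1):-1/XXX/.O./O.., (1,0):-1/X.X/XO./O.., (1,2):+1/X.X/.OX/O..*, (2,1):-1/X.X/.O./OX., (2,2):-1/X.X/.O./O.X
[X.X/.OX/O..] O move#2: (0,1):-1/XOX/.OX/O..*, (1,0):-1/X.X/OOX/O.., (2,1):-1/X.X/.OX/OO., (2,2):-1/X.X/.OX/O.O
[XOX/.OX/O..] X move#3: (1,0):+1/XOX/XOX/O..*, (2,1):+1/XOX/.OX/OX., (2,2):+1/XOX/.OX/O.X
[XOX/XOX/O..] O move#4: (2,1):-1/XOX/XOX/OO.*, (2,2):-1/XOX/XOX/O.O
[XOX/XOX/OO.] X move#5: (2,2):+1/XOX/XOX/OOX*
[XOX/XOX/OOX] end (terminal -1, O#6); searched X.X/.O./O.. to 5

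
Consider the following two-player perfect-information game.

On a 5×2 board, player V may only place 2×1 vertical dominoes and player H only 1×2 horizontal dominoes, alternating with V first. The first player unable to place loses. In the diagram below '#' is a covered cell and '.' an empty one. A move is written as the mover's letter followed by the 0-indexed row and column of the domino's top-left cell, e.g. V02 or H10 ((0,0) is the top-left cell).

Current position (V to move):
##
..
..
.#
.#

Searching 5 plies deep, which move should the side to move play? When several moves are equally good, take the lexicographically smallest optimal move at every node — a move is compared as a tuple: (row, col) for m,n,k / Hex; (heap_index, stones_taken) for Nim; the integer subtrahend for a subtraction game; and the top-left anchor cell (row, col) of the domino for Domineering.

p1 V@[##/../../.#/.#]: V10[##/#./#./.#/.#]+1* V11[##/.#/.#/.#/.#]+1 V20[##/../#./##/.#]-1 V30[##/../../##/##]-1
p2 H@[##/#./#./.#/.#] terminal -1; root [##/../../.#/.#] d5

V's best at [##/../../.#/.#]: V10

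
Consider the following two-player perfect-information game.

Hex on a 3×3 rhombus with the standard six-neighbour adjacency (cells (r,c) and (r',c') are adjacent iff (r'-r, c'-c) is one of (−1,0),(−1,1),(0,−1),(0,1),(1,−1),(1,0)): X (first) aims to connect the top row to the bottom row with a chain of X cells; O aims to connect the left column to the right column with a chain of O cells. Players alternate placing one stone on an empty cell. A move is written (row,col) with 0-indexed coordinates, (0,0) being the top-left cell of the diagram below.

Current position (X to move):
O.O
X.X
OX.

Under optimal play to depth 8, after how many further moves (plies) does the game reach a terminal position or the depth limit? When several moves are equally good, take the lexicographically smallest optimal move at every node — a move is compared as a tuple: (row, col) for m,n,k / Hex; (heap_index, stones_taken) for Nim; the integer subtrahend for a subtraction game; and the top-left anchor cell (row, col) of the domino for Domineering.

PV length from [O.O/X.X/OX.]: 2 plies

p1 X@[O.O/X.X/OX.]: (0,1)[OXO/X.X/OX.]-1* (1,1)[O.O/XXX/OX.]-1 (2,2)[O.O/X.X/OXX]-1
p2 O@[OXO/X.X/OX.]: (1,1)[OXO/XOX/OX.]+1* (2,2)[OXO/X.X/OXO]-1
p3 X@[OXO/XOX/OX.] terminal -1; root [O.O/X.X/OX.] d8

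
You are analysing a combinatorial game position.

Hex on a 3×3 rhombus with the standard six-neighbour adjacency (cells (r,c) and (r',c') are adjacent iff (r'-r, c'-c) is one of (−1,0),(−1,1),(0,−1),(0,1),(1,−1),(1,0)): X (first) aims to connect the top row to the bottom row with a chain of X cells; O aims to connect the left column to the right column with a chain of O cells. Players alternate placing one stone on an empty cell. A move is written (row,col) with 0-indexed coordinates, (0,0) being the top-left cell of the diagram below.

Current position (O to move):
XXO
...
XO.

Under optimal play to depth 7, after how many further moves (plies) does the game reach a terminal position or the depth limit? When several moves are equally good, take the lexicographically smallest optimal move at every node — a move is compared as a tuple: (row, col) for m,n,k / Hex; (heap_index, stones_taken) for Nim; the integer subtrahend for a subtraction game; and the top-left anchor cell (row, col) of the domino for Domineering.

PV length from [XXO/.../XO.]: 2 plies

[XXO/.../XO.] O move#1: (1,0):-1/XXO/O../XO.*, (1,1):-1/XXO/.O./XO., (1,2):-1/XXO/..O/XO., (2,2):-1/XXO/.../XOO
[XXO/O../XO.] X move#2: (1,1):+1/XXO/OX./XO.*, (1,2):-1/XXO/O.X/XO., (2,2):-1/XXO/O../XOX
[XXO/OX./XO.] end (terminal -1, O#3); searched XXO/.../XO. to 7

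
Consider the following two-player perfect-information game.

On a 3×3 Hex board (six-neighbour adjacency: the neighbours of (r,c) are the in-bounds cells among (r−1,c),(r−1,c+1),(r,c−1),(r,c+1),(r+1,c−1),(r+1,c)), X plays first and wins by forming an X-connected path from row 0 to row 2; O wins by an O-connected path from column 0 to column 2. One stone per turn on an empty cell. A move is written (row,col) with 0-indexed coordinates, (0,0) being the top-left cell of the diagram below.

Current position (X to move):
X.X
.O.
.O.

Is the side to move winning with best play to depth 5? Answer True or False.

[X.X/.O./.O.] X move#1: (0,1):-1/XXX/.O./.O.*, (1,0):-1/X.X/XO./.O., (1,2):-1/X.X/.OX/.O., (2,0):-1/X.X/.O./XO., (2,2):-1/X.X/.O./.OX
[XXX/.O./.O.] O move#2: (1,0):+1/XXX/OO./.O.*, (1,2):+1/XXX/.OO/.O., (2,0):+1/XXX/.O./OO., (2,2):+1/XXX/.O./.OO
[XXX/OO./.O.] X move#3: (1,2):-1/XXX/OOX/.O.*, (2,0):-1/XXX/OO./XO., (2,2):-1/XXX/OO./.OX
[XXX/OOX/.O.] O move#4: (2,0):-1/XXX/OOX/OO., (2,2):+1/XXX/OOX/.OO*
[XXX/OOX/.OO] end (terminal -1, X#5); searched X.X/.O./.O. to 5

X winning at [X.X/.O./.O.]: False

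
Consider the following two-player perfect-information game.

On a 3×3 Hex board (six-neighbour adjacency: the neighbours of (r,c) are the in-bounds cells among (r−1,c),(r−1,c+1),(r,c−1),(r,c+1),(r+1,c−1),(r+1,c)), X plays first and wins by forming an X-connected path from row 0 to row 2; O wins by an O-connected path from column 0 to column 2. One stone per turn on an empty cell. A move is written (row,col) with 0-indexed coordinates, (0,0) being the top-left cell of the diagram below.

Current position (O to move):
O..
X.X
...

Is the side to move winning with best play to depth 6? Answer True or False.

p1 O@[O../X.X/...]: (0,1)[OO./X.X/...]-1* (0,2)[O.O/X.X/...]-1 (1,1)[O../XOX/...]-1 (2,0)[O../X.X/O..]-1 (2,1)[O../X.X/.O.]-1 (2,2)[O../X.X/..O]-1
p2 X@[OO./X.X/...]: (0,2)[OOX/X.X/...]+1* (1,1)[OO./XXX/...]-1 (2,0)[OO./X.X/X..]-1 (2,1)[OO./X.X/.X.]-1 (2,2)[OO./X.X/..X]-1
p3 O@[OOX/X.X/...]: (1,1)[OOX/XOX/...]-1* (2,0)[OOX/X.X/O..]-1 (2,1)[OOX/X.X/.O.]-1 (2,2)[OOX/X.X/..O]-1
p4 X@[OOX/XOX/...]: (2,0)[OOX/XOX/X..]+1* (2,1)[OOX/XOX/.X.]+1 (2,2)[OOX/XOX/..X]+1
p5 O@[OOX/XOX/X..]: (2,1)[OOX/XOX/XO.]-1* (2,2)[OOX/XOX/X.O]-1
p6 X@[OOX/XOX/XO.]: (2,2)[OOX/XOX/XOX]+1*
p7 O@[OOX/XOX/XOX] terminal -1; root [O../X.X/...] d6

O winning at [O../X.X/...]: False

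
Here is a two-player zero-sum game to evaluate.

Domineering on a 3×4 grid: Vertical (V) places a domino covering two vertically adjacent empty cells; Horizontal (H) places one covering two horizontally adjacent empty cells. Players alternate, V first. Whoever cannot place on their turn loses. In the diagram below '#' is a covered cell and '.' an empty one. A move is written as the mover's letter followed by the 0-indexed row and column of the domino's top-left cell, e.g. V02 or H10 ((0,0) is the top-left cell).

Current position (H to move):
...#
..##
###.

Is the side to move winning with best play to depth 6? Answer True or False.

ply 1, H at ...#/..##/###. | H00=+1→##.#/..##/###.*; H01=-1→.###/..##/###.; H10=+1→...#/####/###.
ply 2: ##.#/..##/###. is terminal -1 (V); from ...#/..##/###. depth 6

H winning at [...#/..##/###.]: True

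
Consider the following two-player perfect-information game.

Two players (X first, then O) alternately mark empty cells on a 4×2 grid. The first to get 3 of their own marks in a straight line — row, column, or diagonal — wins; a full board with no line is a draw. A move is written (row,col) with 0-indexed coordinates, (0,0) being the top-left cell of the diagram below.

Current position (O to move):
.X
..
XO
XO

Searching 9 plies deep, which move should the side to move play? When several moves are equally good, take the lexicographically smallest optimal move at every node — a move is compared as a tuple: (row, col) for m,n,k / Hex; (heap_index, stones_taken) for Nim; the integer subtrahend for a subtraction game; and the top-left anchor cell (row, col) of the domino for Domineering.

[.X/../XO/XO] O move#1: (0,0):-1/OX/../XO/XO, (1,0):+0/.X/O./XO/XO, (1,1):+1/.X/.O/XO/XO*
[.X/.O/XO/XO] end (terminal -1, X#2); searched .X/../XO/XO to 9

O's best at [.X/../XO/XO]: (1,1)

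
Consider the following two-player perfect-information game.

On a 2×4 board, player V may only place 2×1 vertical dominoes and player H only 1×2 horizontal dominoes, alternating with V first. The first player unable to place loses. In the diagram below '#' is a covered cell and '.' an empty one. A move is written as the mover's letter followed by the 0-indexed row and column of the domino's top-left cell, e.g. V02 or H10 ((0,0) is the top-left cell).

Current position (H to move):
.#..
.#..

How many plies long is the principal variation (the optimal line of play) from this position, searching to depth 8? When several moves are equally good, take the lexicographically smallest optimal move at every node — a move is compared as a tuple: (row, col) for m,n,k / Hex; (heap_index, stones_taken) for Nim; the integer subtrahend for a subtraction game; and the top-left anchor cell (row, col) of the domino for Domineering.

PV length from [.#../.#..]: 3 plies

[.#../.#..] H move#1: H02:+1/.###/.#..*, H12:+1/.#../.###
[.###/.#..] V move#2: V00:-1/####/##..*
[####/##..] H move#3: H12:+1/####/####*
[####/####] end (terminal -1, V#4); searched .#../.#.. to 8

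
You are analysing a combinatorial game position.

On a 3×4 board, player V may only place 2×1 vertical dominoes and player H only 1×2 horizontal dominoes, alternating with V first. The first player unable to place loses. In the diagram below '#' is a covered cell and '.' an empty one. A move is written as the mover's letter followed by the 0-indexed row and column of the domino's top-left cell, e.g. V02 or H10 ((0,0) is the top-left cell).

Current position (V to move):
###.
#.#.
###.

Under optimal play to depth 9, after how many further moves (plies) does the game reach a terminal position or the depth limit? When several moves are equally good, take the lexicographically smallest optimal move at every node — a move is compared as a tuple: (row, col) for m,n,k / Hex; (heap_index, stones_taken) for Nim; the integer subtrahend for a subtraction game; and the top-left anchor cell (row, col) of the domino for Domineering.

PV length from [###./#.#./###.]: 1 ply

ply 1, V at ###./#.#./###. | V03=+1→####/#.##/###.*; V13=+1→###./#.##/####
ply 2: ####/#.##/###. is terminal -1 (H); from ###./#.#./###. depth 9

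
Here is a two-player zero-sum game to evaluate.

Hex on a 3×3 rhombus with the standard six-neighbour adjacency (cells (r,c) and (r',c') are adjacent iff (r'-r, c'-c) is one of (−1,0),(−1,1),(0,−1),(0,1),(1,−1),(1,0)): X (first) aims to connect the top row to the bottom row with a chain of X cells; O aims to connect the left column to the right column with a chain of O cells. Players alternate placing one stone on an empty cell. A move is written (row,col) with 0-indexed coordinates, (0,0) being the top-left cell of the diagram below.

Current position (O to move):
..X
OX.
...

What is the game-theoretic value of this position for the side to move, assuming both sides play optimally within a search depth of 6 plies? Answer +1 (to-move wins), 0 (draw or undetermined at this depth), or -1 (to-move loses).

p1 O@[..X/OX./...]: (0,0)[O.X/OX./...]-1* (0,1)[.OX/OX./...]-1 (1,2)[..X/OXO/...]-1 (2,0)[..X/OX./O..]-1 (2,1)[..X/OX./.O.]-1 (2,2)[..X/OX./..O]-1
p2 X@[O.X/OX./...]: (0,1)[OXX/OX./...]+1* (1,2)[O.X/OXX/...]+1 (2,0)[O.X/OX./X..]+1 (2,1)[O.X/OX./.X.]+1 (2,2)[O.X/OX./..X]+1
p3 O@[OXX/OX./...]: (1,2)[OXX/OXO/...]-1* (2,0)[OXX/OX./O..]-1 (2,1)[OXX/OX./.O.]-1 (2,2)[OXX/OX./..O]-1
p4 X@[OXX/OXO/...]: (2,0)[OXX/OXO/X..]+1* (2,1)[OXX/OXO/.X.]+1 (2,2)[OXX/OXO/..X]+1
p5 O@[OXX/OXO/X..] terminal -1; root [..X/OX./...] d6

value(..X/OX./..., O) = -1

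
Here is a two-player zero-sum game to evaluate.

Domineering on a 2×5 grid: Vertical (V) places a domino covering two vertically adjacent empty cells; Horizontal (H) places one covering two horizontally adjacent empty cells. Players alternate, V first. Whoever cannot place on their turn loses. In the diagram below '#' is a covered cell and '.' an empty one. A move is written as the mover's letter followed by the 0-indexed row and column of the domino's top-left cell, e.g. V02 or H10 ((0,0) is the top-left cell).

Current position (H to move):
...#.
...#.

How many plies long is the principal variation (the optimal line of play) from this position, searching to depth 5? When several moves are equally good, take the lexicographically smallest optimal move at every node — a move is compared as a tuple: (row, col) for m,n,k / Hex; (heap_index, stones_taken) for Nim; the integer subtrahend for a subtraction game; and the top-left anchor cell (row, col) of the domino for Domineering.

ply 1, H at ...#./...#. | H00=-1→##.#./...#.*; H01=-1→.###./...#.; H10=-1→...#./##.#.; H11=-1→...#./.###.
ply 2, V at ##.#./...#. | V02=+1→####./..##.*; V04=-1→##.##/...##
ply 3, H at ####./..##. | H10=-1→####./####.*
ply 4, V at ####./####. | V04=+1→#####/#####*
ply 5: #####/##### is terminal -1 (H); from ...#./...#. depth 5

PV length from [...#./...#.]: 4 plies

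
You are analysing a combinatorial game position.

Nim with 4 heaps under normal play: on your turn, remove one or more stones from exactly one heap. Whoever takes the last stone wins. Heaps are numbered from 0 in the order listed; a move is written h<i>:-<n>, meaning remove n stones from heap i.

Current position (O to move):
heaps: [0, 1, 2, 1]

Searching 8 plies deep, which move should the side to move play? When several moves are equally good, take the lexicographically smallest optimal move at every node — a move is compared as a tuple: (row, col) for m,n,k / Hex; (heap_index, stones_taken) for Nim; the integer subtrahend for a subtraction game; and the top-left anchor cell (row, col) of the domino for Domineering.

O's best at [(0,1,2,1)]: h2:-2

[(0,1,2,1)] O move#1: h1:-1:-1/(0,0,2,1), h2:-1:-1/(0,1,1,1), h2:-2:+1/(0,1,0,1)*, h3:-1:-1/(0,1,2,0)
[(0,1,0,1)] X move#2: h1:-1:-1/(0,0,0,1)*, h3:-1:-1/(0,1,0,0)
[(0,0,0,1)] O move#3: h3:-1:+1/(0,0,0,0)*
[(0,0,0,0)] end (terminal -1, X#4); searched (0,1,2,1) to 8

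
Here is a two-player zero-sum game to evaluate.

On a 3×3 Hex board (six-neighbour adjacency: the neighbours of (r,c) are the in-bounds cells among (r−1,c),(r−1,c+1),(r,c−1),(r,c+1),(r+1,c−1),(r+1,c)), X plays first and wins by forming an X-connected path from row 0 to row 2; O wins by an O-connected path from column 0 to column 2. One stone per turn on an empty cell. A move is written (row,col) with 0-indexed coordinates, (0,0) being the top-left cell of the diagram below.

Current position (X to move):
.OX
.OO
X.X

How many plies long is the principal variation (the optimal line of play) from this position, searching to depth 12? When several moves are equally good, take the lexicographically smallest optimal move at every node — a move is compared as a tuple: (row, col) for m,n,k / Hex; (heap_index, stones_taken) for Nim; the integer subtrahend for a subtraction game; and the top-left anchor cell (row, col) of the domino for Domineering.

PV length from [.OX/.OO/X.X]: 2 plies

[.OX/.OO/X.X] X move#1: (0,0):-1/XOX/.OO/X.X*, (1,0):-1/.OX/XOO/X.X, (2,1):-1/.OX/.OO/XXX
[XOX/.OO/X.X] O move#2: (1,0):+1/XOX/OOO/X.X*, (2,1):-1/XOX/.OO/XOX
[XOX/OOO/X.X] end (terminal -1, X#3); searched .OX/.OO/X.X to 12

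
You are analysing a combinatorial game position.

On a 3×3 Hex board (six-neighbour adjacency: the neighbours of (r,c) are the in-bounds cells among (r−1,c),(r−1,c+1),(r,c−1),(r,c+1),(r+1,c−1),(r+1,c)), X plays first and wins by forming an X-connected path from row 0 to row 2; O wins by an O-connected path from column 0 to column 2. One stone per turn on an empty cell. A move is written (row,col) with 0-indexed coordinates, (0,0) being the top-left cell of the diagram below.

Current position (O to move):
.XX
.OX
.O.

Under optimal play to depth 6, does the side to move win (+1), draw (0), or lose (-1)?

value(.XX/.OX/.O., O) = +1

ply 1, O at .XX/.OX/.O. | (0,0)=-1→OXX/.OX/.O.; (1,0)=-1→.XX/OOX/.O.; (2,0)=-1→.XX/.OX/OO.; (2,2)=+1→.XX/.OX/.OO*
ply 2, X at .XX/.OX/.OO | (0,0)=-1→XXX/.OX/.OO*; (1,0)=-1→.XX/XOX/.OO; (2,0)=-1→.XX/.OX/XOO
ply 3, O at XXX/.OX/.OO | (1,0)=+1→XXX/OOX/.OO*; (2,0)=+1→XXX/.OX/OOO
ply 4: XXX/OOX/.OO is terminal -1 (X); from .XX/.OX/.O. depth 6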